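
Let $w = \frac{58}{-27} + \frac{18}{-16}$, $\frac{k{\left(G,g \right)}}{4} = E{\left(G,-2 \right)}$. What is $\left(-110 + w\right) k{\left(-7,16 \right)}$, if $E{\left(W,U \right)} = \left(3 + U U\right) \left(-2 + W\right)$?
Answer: $\frac{171269}{6} \approx 28545.0$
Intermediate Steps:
$E{\left(W,U \right)} = \left(-2 + W\right) \left(3 + U^{2}\right)$ ($E{\left(W,U \right)} = \left(3 + U^{2}\right) \left(-2 + W\right) = \left(-2 + W\right) \left(3 + U^{2}\right)$)
$k{\left(G,g \right)} = -56 + 28 G$ ($k{\left(G,g \right)} = 4 \left(-6 - 2 \left(-2\right)^{2} + 3 G + G \left(-2\right)^{2}\right) = 4 \left(-6 - 8 + 3 G + G 4\right) = 4 \left(-6 - 8 + 3 G + 4 G\right) = 4 \left(-14 + 7 G\right) = -56 + 28 G$)
$w = - \frac{707}{216}$ ($w = 58 \left(- \frac{1}{27}\right) + 18 \left(- \frac{1}{16}\right) = - \frac{58}{27} - \frac{9}{8} = - \frac{707}{216} \approx -3.2731$)
$\left(-110 + w\right) k{\left(-7,16 \right)} = \left(-110 - \frac{707}{216}\right) \left(-56 + 28 \left(-7\right)\right) = - \frac{24467 \left(-56 - 196\right)}{216} = \left(- \frac{24467}{216}\right) \left(-252\right) = \frac{171269}{6}$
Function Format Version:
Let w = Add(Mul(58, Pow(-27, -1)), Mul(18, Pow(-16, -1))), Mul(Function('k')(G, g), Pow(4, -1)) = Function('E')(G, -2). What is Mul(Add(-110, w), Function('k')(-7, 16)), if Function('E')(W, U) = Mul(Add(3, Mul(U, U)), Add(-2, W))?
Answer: Rational(171269, 6) ≈ 28545.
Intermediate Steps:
Function('E')(W, U) = Mul(Add(-2, W), Add(3, Pow(U, 2))) (Function('E')(W, U) = Mul(Add(3, Pow(U, 2)), Add(-2, W)) = Mul(Add(-2, W), Add(3, Pow(U, 2))))
Function('k')(G, g) = Add(-56, Mul(28, G)) (Function('k')(G, g) = Mul(4, Add(-6, Mul(-2, Pow(-2, 2)), Mul(3, G), Mul(G, Pow(-2, 2)))) = Mul(4, Add(-6, Mul(-2, 4), Mul(3, G), Mul(G, 4))) = Mul(4, Add(-6, -8, Mul(3, G), Mul(4, G))) = Mul(4, Add(-14, Mul(7, G))) = Add(-56, Mul(28, G)))
w = Rational(-707, 216) (w = Add(Mul(58, Rational(-1, 27)), Mul(18, Rational(-1, 16))) = Add(Rational(-58, 27), Rational(-9, 8)) = Rational(-707, 216) ≈ -3.2731)
Mul(Add(-110, w), Function('k')(-7, 16)) = Mul(Add(-110, Rational(-707, 216)), Add(-56, Mul(28, -7))) = Mul(Rational(-24467, 216), Add(-56, -196)) = Mul(Rational(-24467, 216), -252) = Rational(171269, 6)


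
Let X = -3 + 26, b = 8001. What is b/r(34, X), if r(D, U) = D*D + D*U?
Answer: 2667/646 ≈ 4.1285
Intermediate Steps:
X = 23
r(D, U) = D² + D*U
b/r(34, X) = 8001/((34*(34 + 23))) = 8001/((34*57)) = 8001/1938 = 8001*(1/1938) = 2667/646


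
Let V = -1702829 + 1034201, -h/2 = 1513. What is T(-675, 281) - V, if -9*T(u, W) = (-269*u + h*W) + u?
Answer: 6687058/9 ≈ 7.4301e+5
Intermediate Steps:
h = -3026 (h = -2*1513 = -3026)
T(u, W) = 268*u/9 + 3026*W/9 (T(u, W) = -((-269*u - 3026*W) + u)/9 = -((-3026*W - 269*u) + u)/9 = -(-3026*W - 268*u)/9 = 268*u/9 + 3026*W/9)
V = -668628
T(-675, 281) - V = ((268/9)*(-675) + (3026/9)*281) - 1*(-668628) = (-20100 + 850306/9) + 668628 = 669406/9 + 668628 = 6687058/9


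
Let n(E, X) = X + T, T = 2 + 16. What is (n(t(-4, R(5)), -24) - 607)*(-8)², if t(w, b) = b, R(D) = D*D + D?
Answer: -39232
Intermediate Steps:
T = 18
R(D) = D + D² (R(D) = D² + D = D + D²)
n(E, X) = 18 + X (n(E, X) = X + 18 = 18 + X)
(n(t(-4, R(5)), -24) - 607)*(-8)² = ((18 - 24) - 607)*(-8)² = (-6 - 607)*64 = -613*64 = -39232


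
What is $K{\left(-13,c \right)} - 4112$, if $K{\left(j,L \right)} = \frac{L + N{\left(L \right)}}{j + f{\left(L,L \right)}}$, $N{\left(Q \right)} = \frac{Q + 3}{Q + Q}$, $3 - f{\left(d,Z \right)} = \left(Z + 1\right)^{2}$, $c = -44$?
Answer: $- \frac{672686473}{163592} \approx -4112.0$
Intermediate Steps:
$f{\left(d,Z \right)} = 3 - \left(1 + Z\right)^{2}$ ($f{\left(d,Z \right)} = 3 - \left(Z + 1\right)^{2} = 3 - \left(1 + Z\right)^{2}$)
$N{\left(Q \right)} = \frac{3 + Q}{2 Q}$
$K{\left(j,L \right)} = \frac{L + \frac{3 + L}{2 L}}{3 + j - \left(1 + L\right)^{2}}$ ($K{\left(j,L \right)} = \frac{L + \frac{3 + L}{2 L}}{j - \left(-3 + \left(1 + L\right)^{2}\right)} = \frac{L + \frac{3 + L}{2 L}}{3 + j - \left(1 + L\right)^{2}}$)
$K{\left(-13,c \right)} - 4112 = \frac{3 - 44 + 2 \left(-44\right)^{2}}{2 \left(-44\right) \left(3 - 13 - \left(1 - 44\right)^{2}\right)} - 4112 = \frac{1}{2} \left(- \frac{1}{44}\right) \frac{1}{3 - 13 - \left(-43\right)^{2}} \left(3 - 44 + 2 \cdot 1936\right) - 4112 = \frac{1}{2} \left(- \frac{1}{44}\right) \frac{1}{3 - 13 - 1849} \left(3 - 44 + 3872\right) - 4112 = \frac{1}{2} \left(- \frac{1}{44}\right) \frac{1}{3 - 13 - 1849} \cdot 3831 - 4112 = \frac{1}{2} \left(- \frac{1}{44}\right) \frac{1}{-1859} \cdot 3831 - 4112 = \frac{1}{2} \left(- \frac{1}{44}\right) \left(- \frac{1}{1859}\right) 3831 - 4112 = \frac{3831}{163592} - 4112 = - \frac{672686473}{163592}$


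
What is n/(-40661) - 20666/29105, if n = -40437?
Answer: 336618659/1183438405 ≈ 0.28444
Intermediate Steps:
n/(-40661) - 20666/29105 = -40437/(-40661) - 20666/29105 = -40437*(-1/40661) - 20666*1/29105 = 40437/40661 - 20666/29105 = 336618659/1183438405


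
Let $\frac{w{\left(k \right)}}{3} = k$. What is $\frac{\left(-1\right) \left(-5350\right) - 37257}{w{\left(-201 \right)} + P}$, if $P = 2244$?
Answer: $- \frac{31907}{1641} \approx -19.444$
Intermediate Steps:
$w{\left(k \right)} = 3 k$
$\frac{\left(-1\right) \left(-5350\right) - 37257}{w{\left(-201 \right)} + P} = \frac{\left(-1\right) \left(-5350\right) - 37257}{3 \left(-201\right) + 2244} = \frac{5350 - 37257}{-603 + 2244} = - \frac{31907}{1641}$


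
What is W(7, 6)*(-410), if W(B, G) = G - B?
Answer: 410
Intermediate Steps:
W(7, 6)*(-410) = (6 - 1*7)*(-410) = (6 - 7)*(-410) = -1*(-410) = 410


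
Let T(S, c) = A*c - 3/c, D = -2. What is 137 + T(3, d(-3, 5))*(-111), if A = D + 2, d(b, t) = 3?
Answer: 248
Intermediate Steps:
A = 0 (A = -2 + 2 = 0)
T(S, c) = -3/c (T(S, c) = 0*c - 3/c = 0 - 3/c = -3/c)
137 + T(3, d(-3, 5))*(-111) = 137 - 3/3*(-111) = 137 - 3*1/3*(-111) = 137 - 1*(-111) = 137 + 111 = 248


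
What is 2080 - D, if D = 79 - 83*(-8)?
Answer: 1337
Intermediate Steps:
D = 743 (D = 79 + 664 = 743)
2080 - D = 2080 - 1*743 = 2080 - 743 = 1337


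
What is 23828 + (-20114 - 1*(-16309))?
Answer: 20023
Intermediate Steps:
23828 + (-20114 - 1*(-16309)) = 23828 + (-20114 + 16309) = 23828 - 3805 = 20023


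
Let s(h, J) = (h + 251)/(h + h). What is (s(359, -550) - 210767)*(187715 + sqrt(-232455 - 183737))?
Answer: -14203464485320/359 - 605320384*I*sqrt(6503)/359 ≈ -3.9564e+10 - 1.3597e+8*I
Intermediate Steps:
s(h, J) = (251 + h)/(2*h) (s(h, J) = (251 + h)/((2*h)) = (251 + h)*(1/(2*h)) = (251 + h)/(2*h))
(s(359, -550) - 210767)*(187715 + sqrt(-232455 - 183737)) = ((1/2)*(251 + 359)/359 - 210767)*(187715 + sqrt(-232455 - 183737)) = ((1/2)*(1/359)*610 - 210767)*(187715 + sqrt(-416192)) = (305/359 - 210767)*(187715 + 8*I*sqrt(6503)) = -75665048*(187715 + 8*I*sqrt(6503))/359 = -14203464485320/359 - 605320384*I*sqrt(6503)/359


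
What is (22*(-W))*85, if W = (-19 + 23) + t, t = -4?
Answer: 0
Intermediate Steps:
W = 0 (W = (-19 + 23) - 4 = 4 - 4 = 0)
(22*(-W))*85 = (22*(-1*0))*85 = (22*0)*85 = 0*85 = 0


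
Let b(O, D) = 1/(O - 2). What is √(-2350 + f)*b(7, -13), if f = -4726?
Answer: 2*I*√1769/5 ≈ 16.824*I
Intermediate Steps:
b(O, D) = 1/(-2 + O)
√(-2350 + f)*b(7, -13) = √(-2350 - 4726)/(-2 + 7) = √(-7076)/5 = (2*I*√1769)*(⅕) = 2*I*√1769/5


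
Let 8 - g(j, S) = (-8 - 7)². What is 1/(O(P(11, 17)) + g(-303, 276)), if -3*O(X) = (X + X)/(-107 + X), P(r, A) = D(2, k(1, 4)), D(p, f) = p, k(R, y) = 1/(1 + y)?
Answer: -315/68351 ≈ -0.0046086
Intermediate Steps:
g(j, S) = -217 (g(j, S) = 8 - (-8 - 7)² = 8 - 1*(-15)² = 8 - 1*225 = 8 - 225 = -217)
P(r, A) = 2
O(X) = -2*X/(3*(-107 + X)) (O(X) = -(X + X)/(3*(-107 + X)) = -2*X/(3*(-107 + X)))
1/(O(P(11, 17)) + g(-303, 276)) = 1/(-2*2/(-321 + 3*2) - 217) = 1/(-2*2/(-321 + 6) - 217) = 1/(-2*2/(-315) - 217) = 1/(-2*2*(-1/315) - 217) = 1/(4/315 - 217) = 1/(-68351/315) = -315/68351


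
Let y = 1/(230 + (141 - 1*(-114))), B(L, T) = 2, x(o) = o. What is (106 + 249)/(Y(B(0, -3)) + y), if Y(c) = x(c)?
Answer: 172175/971 ≈ 177.32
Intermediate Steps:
Y(c) = c
y = 1/485 (y = 1/(230 + (141 + 114)) = 1/(230 + 255) = 1/485 ≈ 0.0020619)
(106 + 249)/(Y(B(0, -3)) + y) = (106 + 249)/(2 + 1/485) = 355/(971/485) = 355*(485/971) = 172175/971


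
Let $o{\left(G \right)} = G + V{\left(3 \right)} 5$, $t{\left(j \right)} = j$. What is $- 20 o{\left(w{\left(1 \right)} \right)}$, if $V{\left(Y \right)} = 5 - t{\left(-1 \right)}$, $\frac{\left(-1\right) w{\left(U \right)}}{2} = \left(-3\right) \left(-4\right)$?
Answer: $-120$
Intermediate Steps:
$w{\left(U \right)} = -24$ ($w{\left(U \right)} = - 2 \left(\left(-3\right) \left(-4\right)\right) = \left(-2\right) 12 = -24$)
$V{\left(Y \right)} = 6$ ($V{\left(Y \right)} = 5 - -1 = 5 + 1 = 6$)
$o{\left(G \right)} = 30 + G$ ($o{\left(G \right)} = G + 6 \cdot 5 = G + 30 = 30 + G$)
$- 20 o{\left(w{\left(1 \right)} \right)} = - 20 \left(30 - 24\right) = \left(-20\right) 6 = -120$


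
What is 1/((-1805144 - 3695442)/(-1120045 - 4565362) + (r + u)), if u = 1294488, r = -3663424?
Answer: -62477/148003954026 ≈ -4.2213e-7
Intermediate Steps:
1/((-1805144 - 3695442)/(-1120045 - 4565362) + (r + u)) = 1/((-1805144 - 3695442)/(-1120045 - 4565362) + (-3663424 + 1294488)) = 1/(-5500586/(-5685407) - 2368936) = 1/(-5500586*(-1/5685407) - 2368936) = 1/(60446/62477 - 2368936) = 1/(-148003954026/62477) = -62477/148003954026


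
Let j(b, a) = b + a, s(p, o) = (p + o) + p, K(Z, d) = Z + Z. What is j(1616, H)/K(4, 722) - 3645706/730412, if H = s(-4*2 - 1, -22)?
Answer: 70122729/365206 ≈ 192.01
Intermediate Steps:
K(Z, d) = 2*Z
s(p, o) = o + 2*p (s(p, o) = (o + p) + p = o + 2*p)
H = -40 (H = -22 + 2*(-4*2 - 1) = -22 + 2*(-8 - 1) = -22 + 2*(-9) = -22 - 18 = -40)
j(b, a) = a + b
j(1616, H)/K(4, 722) - 3645706/730412 = (-40 + 1616)/((2*4)) - 3645706/730412 = 1576/8 - 3645706*1/730412 = 1576*(⅛) - 1822853/365206 = 197 - 1822853/365206 = 70122729/365206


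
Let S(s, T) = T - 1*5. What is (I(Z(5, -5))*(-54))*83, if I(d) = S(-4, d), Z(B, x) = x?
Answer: 44820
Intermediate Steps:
S(s, T) = -5 + T (S(s, T) = T - 5 = -5 + T)
I(d) = -5 + d
(I(Z(5, -5))*(-54))*83 = ((-5 - 5)*(-54))*83 = -10*(-54)*83 = 540*83 = 44820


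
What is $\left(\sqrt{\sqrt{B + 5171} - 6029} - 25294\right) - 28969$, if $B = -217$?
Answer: $-54263 + i \sqrt{6029 - \sqrt{4954}} \approx -54263.0 + 77.192 i$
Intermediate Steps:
$\left(\sqrt{\sqrt{B + 5171} - 6029} - 25294\right) - 28969 = \left(\sqrt{\sqrt{-217 + 5171} - 6029} - 25294\right) - 28969 = \left(\sqrt{\sqrt{4954} - 6029} - 25294\right) - 28969 = \left(\sqrt{-6029 + \sqrt{4954}} - 25294\right) - 28969 = \left(-25294 + \sqrt{-6029 + \sqrt{4954}}\right) - 28969 = -54263 + \sqrt{-6029 + \sqrt{4954}}$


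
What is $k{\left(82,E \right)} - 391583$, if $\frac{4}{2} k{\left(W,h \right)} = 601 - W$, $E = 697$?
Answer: $- \frac{782647}{2} \approx -3.9132 \cdot 10^{5}$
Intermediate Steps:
$k{\left(W,h \right)} = \frac{601}{2} - \frac{W}{2}$ ($k{\left(W,h \right)} = \frac{601 - W}{2} = \frac{601}{2} - \frac{W}{2}$)
$k{\left(82,E \right)} - 391583 = \left(\frac{601}{2} - 41\right) - 391583 = \frac{519}{2} - 391583 = - \frac{782647}{2}$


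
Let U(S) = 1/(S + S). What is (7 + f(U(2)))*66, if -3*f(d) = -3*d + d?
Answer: 473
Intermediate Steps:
U(S) = 1/(2*S)
f(d) = 2*d/3 (f(d) = -(-3*d + d)/3 = -(-2)*d/3 = 2*d/3)
(7 + f(U(2)))*66 = (7 + 2*((½)/2)/3)*66 = (7 + 2*((½)*(½))/3)*66 = (7 + (⅔)*(¼))*66 = (7 + ⅙)*66 = (43/6)*66 = 473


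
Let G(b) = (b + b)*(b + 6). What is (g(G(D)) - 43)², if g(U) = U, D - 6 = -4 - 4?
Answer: 3481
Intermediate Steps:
D = -2 (D = 6 + (-4 - 4) = 6 - 8 = -2)
G(b) = 2*b*(6 + b) (G(b) = (2*b)*(6 + b) = 2*b*(6 + b))
(g(G(D)) - 43)² = (2*(-2)*(6 - 2) - 43)² = (2*(-2)*4 - 43)² = (-16 - 43)² = (-59)² = 3481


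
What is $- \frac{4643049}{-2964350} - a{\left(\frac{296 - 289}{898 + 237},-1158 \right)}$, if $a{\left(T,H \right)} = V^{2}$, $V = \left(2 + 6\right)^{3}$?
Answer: $- \frac{777081923351}{2964350} \approx -2.6214 \cdot 10^{5}$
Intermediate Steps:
$V = 512$ ($V = 8^{3} = 512$)
$a{\left(T,H \right)} = 262144$ ($a{\left(T,H \right)} = 512^{2} = 262144$)
$- \frac{4643049}{-2964350} - a{\left(\frac{296 - 289}{898 + 237},-1158 \right)} = - \frac{4643049}{-2964350} - 262144 = \left(-4643049\right) \left(- \frac{1}{2964350}\right) - 262144 = \frac{4643049}{2964350} - 262144 = - \frac{777081923351}{2964350}$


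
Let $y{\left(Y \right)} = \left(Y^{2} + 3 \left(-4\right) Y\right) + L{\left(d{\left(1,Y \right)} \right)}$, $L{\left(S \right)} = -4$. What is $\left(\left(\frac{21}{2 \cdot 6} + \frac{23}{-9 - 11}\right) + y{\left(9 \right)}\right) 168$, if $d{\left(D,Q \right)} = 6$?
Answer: $- \frac{25536}{5} \approx -5107.2$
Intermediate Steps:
$y{\left(Y \right)} = -4 + Y^{2} - 12 Y$ ($y{\left(Y \right)} = \left(Y^{2} + 3 \left(-4\right) Y\right) - 4 = \left(Y^{2} - 12 Y\right) - 4 = -4 + Y^{2} - 12 Y$)
$\left(\left(\frac{21}{2 \cdot 6} + \frac{23}{-9 - 11}\right) + y{\left(9 \right)}\right) 168 = \left(\left(\frac{21}{2 \cdot 6} + \frac{23}{-9 - 11}\right) - \left(112 - 81\right)\right) 168 = \left(\left(\frac{21}{12} + \frac{23}{-9 - 11}\right) - 31\right) 168 = \left(\left(21 \cdot \frac{1}{12} + \frac{23}{-20}\right) - 31\right) 168 = \left(\left(\frac{7}{4} + 23 \left(- \frac{1}{20}\right)\right) - 31\right) 168 = \left(\left(\frac{7}{4} - \frac{23}{20}\right) - 31\right) 168 = \left(\frac{3}{5} - 31\right) 168 = \left(- \frac{152}{5}\right) 168 = - \frac{25536}{5}$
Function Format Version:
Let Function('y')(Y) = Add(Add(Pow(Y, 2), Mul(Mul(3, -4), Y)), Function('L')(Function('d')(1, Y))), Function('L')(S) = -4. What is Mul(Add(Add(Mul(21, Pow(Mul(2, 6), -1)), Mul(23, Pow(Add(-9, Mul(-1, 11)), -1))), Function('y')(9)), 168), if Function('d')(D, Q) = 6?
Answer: Rational(-25536, 5) ≈ -5107.2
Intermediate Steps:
Function('y')(Y) = Add(-4, Pow(Y, 2), Mul(-12, Y)) (Function('y')(Y) = Add(Add(Pow(Y, 2), Mul(Mul(3, -4), Y)), -4) = Add(Add(Pow(Y, 2), Mul(-12, Y)), -4) = Add(-4, Pow(Y, 2), Mul(-12, Y)))
Mul(Add(Add(Mul(21, Pow(Mul(2, 6), -1)), Mul(23, Pow(Add(-9, Mul(-1, 11)), -1))), Function('y')(9)), 168) = Mul(Add(Add(Mul(21, Pow(Mul(2, 6), -1)), Mul(23, Pow(Add(-9, Mul(-1, 11)), -1))), Add(-4, Pow(9, 2), Mul(-12, 9))), 168) = Mul(Add(Add(Mul(21, Pow(12, -1)), Mul(23, Pow(Add(-9, -11), -1))), Add(-4, 81, -108)), 168) = Mul(Add(Add(Mul(21, Rational(1, 12)), Mul(23, Pow(-20, -1))), -31), 168) = Mul(Add(Add(Rational(7, 4), Mul(23, Rational(-1, 20))), -31), 168) = Mul(Add(Add(Rational(7, 4), Rational(-23, 20)), -31), 168) = Mul(Add(Rational(3, 5), -31), 168) = Mul(Rational(-152, 5), 168) = Rational(-25536, 5)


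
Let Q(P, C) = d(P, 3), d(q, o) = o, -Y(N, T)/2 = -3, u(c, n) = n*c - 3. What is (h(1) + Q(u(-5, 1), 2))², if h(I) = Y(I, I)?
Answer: 81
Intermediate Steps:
u(c, n) = -3 + c*n (u(c, n) = c*n - 3 = -3 + c*n)
Y(N, T) = 6 (Y(N, T) = -2*(-3) = 6)
Q(P, C) = 3
h(I) = 6
(h(1) + Q(u(-5, 1), 2))² = (6 + 3)² = 9² = 81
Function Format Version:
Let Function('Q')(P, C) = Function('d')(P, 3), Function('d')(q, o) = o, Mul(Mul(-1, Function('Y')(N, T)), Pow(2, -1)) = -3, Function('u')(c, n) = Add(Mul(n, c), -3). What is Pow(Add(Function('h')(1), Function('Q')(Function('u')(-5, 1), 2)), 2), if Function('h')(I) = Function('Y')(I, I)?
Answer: 81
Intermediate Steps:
Function('u')(c, n) = Add(-3, Mul(c, n)) (Function('u')(c, n) = Add(Mul(c, n), -3) = Add(-3, Mul(c, n)))
Function('Y')(N, T) = 6 (Function('Y')(N, T) = Mul(-2, -3) = 6)
Function('Q')(P, C) = 3
Function('h')(I) = 6
Pow(Add(Function('h')(1), Function('Q')(Function('u')(-5, 1), 2)), 2) = Pow(Add(6, 3), 2) = Pow(9, 2) = 81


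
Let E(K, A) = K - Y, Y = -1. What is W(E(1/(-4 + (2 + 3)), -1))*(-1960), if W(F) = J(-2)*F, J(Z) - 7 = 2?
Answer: -35280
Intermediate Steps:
E(K, A) = 1 + K (E(K, A) = K - 1*(-1) = K + 1 = 1 + K)
J(Z) = 9 (J(Z) = 7 + 2 = 9)
W(F) = 9*F
W(E(1/(-4 + (2 + 3)), -1))*(-1960) = (9*(1 + 1/(-4 + (2 + 3))))*(-1960) = (9*(1 + 1/(-4 + 5)))*(-1960) = (9*(1 + 1/1))*(-1960) = (9*(1 + 1))*(-1960) = (9*2)*(-1960) = 18*(-1960) = -35280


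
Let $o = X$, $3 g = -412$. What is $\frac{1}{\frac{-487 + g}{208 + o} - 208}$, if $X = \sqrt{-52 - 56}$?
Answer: $\frac{6 \left(- 3 \sqrt{3} + 104 i\right)}{- 131665 i + 3744 \sqrt{3}} \approx -0.0047395 - 3.3603 \cdot 10^{-6} i$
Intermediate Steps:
$X = 6 i \sqrt{3}$ ($X = \sqrt{-52 - 56} = \sqrt{-108} = 6 i \sqrt{3} \approx 10.392 i$)
$g = - \frac{412}{3}$ ($g = \frac{1}{3} \left(-412\right) = - \frac{412}{3} \approx -137.33$)
$o = 6 i \sqrt{3} \approx 10.392 i$
$\frac{1}{\frac{-487 + g}{208 + o} - 208} = \frac{1}{\frac{-487 - \frac{412}{3}}{208 + 6 i \sqrt{3}} - 208} = \frac{1}{- \frac{1873}{3 \left(208 + 6 i \sqrt{3}\right)} - 208} = \frac{1}{-208 - \frac{1873}{3 \left(208 + 6 i \sqrt{3}\right)}}$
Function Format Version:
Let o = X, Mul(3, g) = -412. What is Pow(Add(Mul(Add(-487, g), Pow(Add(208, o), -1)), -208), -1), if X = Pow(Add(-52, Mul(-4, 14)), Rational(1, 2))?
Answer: Mul(6, Pow(Add(Mul(-131665, I), Mul(3744, Pow(3, Rational(1, 2)))), -1), Add(Mul(-3, Pow(3, Rational(1, 2))), Mul(104, I))) ≈ Add(-0.0047395, Mul(-3.3603e-6, I))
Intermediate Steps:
X = Mul(6, I, Pow(3, Rational(1, 2))) (X = Pow(Add(-52, -56), Rational(1, 2)) = Pow(-108, Rational(1, 2)) = Mul(6, I, Pow(3, Rational(1, 2))) ≈ Mul(10.392, I))
g = Rational(-412, 3) (g = Mul(Rational(1, 3), -412) = Rational(-412, 3) ≈ -137.33)
o = Mul(6, I, Pow(3, Rational(1, 2))) ≈ Mul(10.392, I)
Pow(Add(Mul(Add(-487, g), Pow(Add(208, o), -1)), -208), -1) = Pow(Add(Mul(Add(-487, Rational(-412, 3)), Pow(Add(208, Mul(6, I, Pow(3, Rational(1, 2)))), -1)), -208), -1) = Pow(Add(Mul(Rational(-1873, 3), Pow(Add(208, Mul(6, I, Pow(3, Rational(1, 2)))), -1)), -208), -1) = Pow(Add(-208, Mul(Rational(-1873, 3), Pow(Add(208, Mul(6, I, Pow(3, Rational(1, 2)))), -1))), -1)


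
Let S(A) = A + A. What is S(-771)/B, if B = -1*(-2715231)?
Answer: -514/905077 ≈ -0.00056791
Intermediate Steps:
S(A) = 2*A
B = 2715231
S(-771)/B = (2*(-771))/2715231 = -1542*1/2715231 = -514/905077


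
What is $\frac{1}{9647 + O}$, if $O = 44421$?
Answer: $\frac{1}{54068} \approx 1.8495 \cdot 10^{-5}$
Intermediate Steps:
$\frac{1}{9647 + O} = \frac{1}{9647 + 44421} = \frac{1}{54068}$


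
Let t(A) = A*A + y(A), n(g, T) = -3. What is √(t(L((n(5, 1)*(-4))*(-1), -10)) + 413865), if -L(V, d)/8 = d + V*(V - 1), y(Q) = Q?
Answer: √1776921 ≈ 1333.0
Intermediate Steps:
L(V, d) = -8*d - 8*V*(-1 + V) (L(V, d) = -8*(d + V*(V - 1)) = -8*(d + V*(-1 + V)) = -8*d - 8*V*(-1 + V))
t(A) = A + A² (t(A) = A*A + A = A² + A = A + A²)
√(t(L((n(5, 1)*(-4))*(-1), -10)) + 413865) = √((-8*(-10) - 8*(-3*(-4)*(-1))² + 8*(-3*(-4)*(-1)))*(1 + (-8*(-10) - 8*(-3*(-4)*(-1))² + 8*(-3*(-4)*(-1)))) + 413865) = √((80 - 8*(12*(-1))² + 8*(12*(-1)))*(1 + (80 - 8*(12*(-1))² + 8*(12*(-1)))) + 413865) = √((80 - 8*(-12)² + 8*(-12))*(1 + (80 - 8*(-12)² + 8*(-12))) + 413865) = √((80 - 8*144 - 96)*(1 + (80 - 8*144 - 96)) + 413865) = √((80 - 1152 - 96)*(1 + (80 - 1152 - 96)) + 413865) = √(-1168*(1 - 1168) + 413865) = √(-1168*(-1167) + 413865) = √(1363056 + 413865) = √1776921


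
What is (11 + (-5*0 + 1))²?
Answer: 144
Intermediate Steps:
(11 + (-5*0 + 1))² = (11 + (0 + 1))² = (11 + 1)² = 12² = 144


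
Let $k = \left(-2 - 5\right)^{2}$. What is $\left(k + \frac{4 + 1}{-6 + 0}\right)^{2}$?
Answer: $\frac{83521}{36} \approx 2320.0$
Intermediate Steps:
$k = 49$ ($k = \left(-7\right)^{2} = 49$)
$\left(k + \frac{4 + 1}{-6 + 0}\right)^{2} = \left(49 + \frac{4 + 1}{-6 + 0}\right)^{2} = \left(49 + \frac{5}{-6}\right)^{2} = \left(49 + 5 \left(- \frac{1}{6}\right)\right)^{2} = \left(49 - \frac{5}{6}\right)^{2} = \left(\frac{289}{6}\right)^{2} = \frac{83521}{36}$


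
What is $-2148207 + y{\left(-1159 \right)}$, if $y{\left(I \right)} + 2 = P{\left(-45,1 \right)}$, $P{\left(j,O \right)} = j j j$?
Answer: $-2239334$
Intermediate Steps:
$P{\left(j,O \right)} = j^{3}$ ($P{\left(j,O \right)} = j^{2} j = j^{3}$)
$y{\left(I \right)} = -91127$ ($y{\left(I \right)} = -2 + \left(-45\right)^{3} = -2 - 91125 = -91127$)
$-2148207 + y{\left(-1159 \right)} = -2148207 - 91127 = -2239334$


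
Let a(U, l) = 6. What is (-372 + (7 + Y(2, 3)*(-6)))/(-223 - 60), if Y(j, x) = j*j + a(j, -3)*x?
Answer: 497/283 ≈ 1.7562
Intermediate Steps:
Y(j, x) = j² + 6*x (Y(j, x) = j*j + 6*x = j² + 6*x)
(-372 + (7 + Y(2, 3)*(-6)))/(-223 - 60) = (-372 + (7 + (2² + 6*3)*(-6)))/(-223 - 60) = (-372 + (7 + (4 + 18)*(-6)))/(-283) = (-372 + (7 + 22*(-6)))*(-1/283) = (-372 + (7 - 132))*(-1/283) = (-372 - 125)*(-1/283) = -497*(-1/283) = 497/283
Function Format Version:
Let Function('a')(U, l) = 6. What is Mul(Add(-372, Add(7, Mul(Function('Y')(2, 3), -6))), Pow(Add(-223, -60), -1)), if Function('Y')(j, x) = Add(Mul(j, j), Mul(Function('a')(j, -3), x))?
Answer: Rational(497, 283) ≈ 1.7562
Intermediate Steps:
Function('Y')(j, x) = Add(Pow(j, 2), Mul(6, x)) (Function('Y')(j, x) = Add(Mul(j, j), Mul(6, x)) = Add(Pow(j, 2), Mul(6, x)))
Mul(Add(-372, Add(7, Mul(Function('Y')(2, 3), -6))), Pow(Add(-223, -60), -1)) = Mul(Add(-372, Add(7, Mul(Add(Pow(2, 2), Mul(6, 3)), -6))), Pow(Add(-223, -60), -1)) = Mul(Add(-372, Add(7, Mul(Add(4, 18), -6))), Pow(-283, -1)) = Mul(Add(-372, Add(7, Mul(22, -6))), Rational(-1, 283)) = Mul(Add(-372, Add(7, -132)), Rational(-1, 283)) = Mul(Add(-372, -125), Rational(-1, 283)) = Mul(-497, Rational(-1, 283)) = Rational(497, 283)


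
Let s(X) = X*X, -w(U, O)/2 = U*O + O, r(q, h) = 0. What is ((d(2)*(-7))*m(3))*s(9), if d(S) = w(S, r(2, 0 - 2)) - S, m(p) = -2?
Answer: -2268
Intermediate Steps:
w(U, O) = -2*O - 2*O*U (w(U, O) = -2*(U*O + O) = -2*(O*U + O) = -2*(O + O*U) = -2*O - 2*O*U)
s(X) = X**2
d(S) = -S (d(S) = -2*0*(1 + S) - S = 0 - S = -S)
((d(2)*(-7))*m(3))*s(9) = ((-1*2*(-7))*(-2))*9**2 = (-2*(-7)*(-2))*81 = (14*(-2))*81 = -28*81 = -2268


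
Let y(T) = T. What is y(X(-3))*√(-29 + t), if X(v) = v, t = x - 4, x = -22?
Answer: -3*I*√55 ≈ -22.249*I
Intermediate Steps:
t = -26 (t = -22 - 4 = -26)
y(X(-3))*√(-29 + t) = -3*√(-29 - 26) = -3*I*√55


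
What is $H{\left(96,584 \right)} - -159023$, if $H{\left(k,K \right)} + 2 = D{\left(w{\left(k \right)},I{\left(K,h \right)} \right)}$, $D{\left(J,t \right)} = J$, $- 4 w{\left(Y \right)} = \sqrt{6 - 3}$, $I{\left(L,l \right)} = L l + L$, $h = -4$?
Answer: $159021 - \frac{\sqrt{3}}{4} \approx 1.5902 \cdot 10^{5}$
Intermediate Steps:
$I{\left(L,l \right)} = L + L l$
$w{\left(Y \right)} = - \frac{\sqrt{3}}{4}$ ($w{\left(Y \right)} = - \frac{\sqrt{6 - 3}}{4} = - \frac{\sqrt{3}}{4}$)
$H{\left(k,K \right)} = -2 - \frac{\sqrt{3}}{4}$
$H{\left(96,584 \right)} - -159023 = \left(-2 - \frac{\sqrt{3}}{4}\right) - -159023 = \left(-2 - \frac{\sqrt{3}}{4}\right) + 159023 = 159021 - \frac{\sqrt{3}}{4}$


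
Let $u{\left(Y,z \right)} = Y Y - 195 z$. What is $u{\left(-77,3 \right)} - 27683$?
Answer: $-22339$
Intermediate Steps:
$u{\left(Y,z \right)} = Y^{2} - 195 z$
$u{\left(-77,3 \right)} - 27683 = \left(\left(-77\right)^{2} - 585\right) - 27683 = \left(5929 - 585\right) - 27683 = 5344 - 27683 = -22339$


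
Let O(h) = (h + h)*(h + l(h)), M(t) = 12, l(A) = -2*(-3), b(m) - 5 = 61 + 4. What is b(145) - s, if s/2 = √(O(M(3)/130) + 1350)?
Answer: 70 - 6*√634278/65 ≈ -3.5153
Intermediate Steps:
b(m) = 70 (b(m) = 5 + (61 + 4) = 5 + 65 = 70)
l(A) = 6
O(h) = 2*h*(6 + h) (O(h) = (h + h)*(h + 6) = (2*h)*(6 + h) = 2*h*(6 + h))
s = 6*√634278/65 (s = 2*√(2*(12/130)*(6 + 12/130) + 1350) = 2*√(2*(12*(1/130))*(6 + 12*(1/130)) + 1350) = 2*√(2*(6/65)*(6 + 6/65) + 1350) = 2*√(2*(6/65)*(396/65) + 1350) = 2*√(4752/4225 + 1350) = 2*√(5708502/4225) = 2*(3*√634278/65) = 6*√634278/65 ≈ 73.515)
b(145) - s = 70 - 6*√634278/65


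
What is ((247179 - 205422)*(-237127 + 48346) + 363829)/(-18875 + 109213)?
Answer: -3941282194/45169 ≈ -87256.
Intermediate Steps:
((247179 - 205422)*(-237127 + 48346) + 363829)/(-18875 + 109213) = (41757*(-188781) + 363829)/90338 = (-7882928217 + 363829)*(1/90338) = -7882564388*1/90338 = -3941282194/45169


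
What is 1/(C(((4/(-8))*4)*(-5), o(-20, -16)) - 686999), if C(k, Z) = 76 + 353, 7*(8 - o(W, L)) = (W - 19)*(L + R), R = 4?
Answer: -1/686570 ≈ -1.4565e-6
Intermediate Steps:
o(W, L) = 8 - (-19 + W)*(4 + L)/7 (o(W, L) = 8 - (W - 19)*(L + 4)/7 = 8 - (-19 + W)*(4 + L)/7)
C(k, Z) = 429
1/(C(((4/(-8))*4)*(-5), o(-20, -16)) - 686999) = 1/(429 - 686999) = 1/(-686570) = -1/686570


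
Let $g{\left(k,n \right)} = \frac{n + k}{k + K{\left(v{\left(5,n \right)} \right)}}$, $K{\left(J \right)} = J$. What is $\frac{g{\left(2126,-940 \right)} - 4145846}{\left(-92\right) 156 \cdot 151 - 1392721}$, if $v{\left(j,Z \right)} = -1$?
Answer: $\frac{8809921564}{7564730125} \approx 1.1646$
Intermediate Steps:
$g{\left(k,n \right)} = \frac{k + n}{-1 + k}$ ($g{\left(k,n \right)} = \frac{n + k}{k - 1} = \frac{k + n}{-1 + k}$)
$\frac{g{\left(2126,-940 \right)} - 4145846}{\left(-92\right) 156 \cdot 151 - 1392721} = \frac{\frac{2126 - 940}{-1 + 2126} - 4145846}{\left(-92\right) 156 \cdot 151 - 1392721} = \frac{\frac{1}{2125} \cdot 1186 - 4145846}{\left(-14352\right) 151 - 1392721} = \frac{\frac{1}{2125} \cdot 1186 - 4145846}{-2167152 - 1392721} = \frac{\frac{1186}{2125} - 4145846}{-3559873} = \left(- \frac{8809921564}{2125}\right) \left(- \frac{1}{3559873}\right) = \frac{8809921564}{7564730125}$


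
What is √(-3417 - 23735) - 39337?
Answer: -39337 + 4*I*√1697 ≈ -39337.0 + 164.78*I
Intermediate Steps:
√(-3417 - 23735) - 39337 = √(-27152) - 39337 = 4*I*√1697 - 39337 = -39337 + 4*I*√1697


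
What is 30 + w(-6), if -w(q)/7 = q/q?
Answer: 23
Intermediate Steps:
w(q) = -7 (w(q) = -7*q/q = -7*1 = -7)
30 + w(-6) = 30 - 7 = 23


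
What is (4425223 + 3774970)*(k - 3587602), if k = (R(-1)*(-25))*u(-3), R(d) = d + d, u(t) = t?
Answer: -29420258836136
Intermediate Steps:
R(d) = 2*d
k = -150 (k = ((2*(-1))*(-25))*(-3) = -2*(-25)*(-3) = 50*(-3) = -150)
(4425223 + 3774970)*(k - 3587602) = (4425223 + 3774970)*(-150 - 3587602) = 8200193*(-3587752) = -29420258836136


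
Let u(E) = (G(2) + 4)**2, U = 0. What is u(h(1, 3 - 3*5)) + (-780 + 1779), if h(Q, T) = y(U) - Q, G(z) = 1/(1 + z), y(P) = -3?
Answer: 9160/9 ≈ 1017.8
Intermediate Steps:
h(Q, T) = -3 - Q
u(E) = 169/9 (u(E) = (1/(1 + 2) + 4)**2 = (1/3 + 4)**2 = (13/3)**2 = 169/9)
u(h(1, 3 - 3*5)) + (-780 + 1779) = 169/9 + (-780 + 1779) = 169/9 + 999 = 9160/9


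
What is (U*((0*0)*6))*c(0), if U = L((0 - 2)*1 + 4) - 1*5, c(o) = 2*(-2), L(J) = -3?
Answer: 0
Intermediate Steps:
c(o) = -4
U = -8 (U = -3 - 1*5 = -3 - 5 = -8)
(U*((0*0)*6))*c(0) = -8*0*0*6*(-4) = -0*6*(-4) = -8*0*(-4) = 0*(-4) = 0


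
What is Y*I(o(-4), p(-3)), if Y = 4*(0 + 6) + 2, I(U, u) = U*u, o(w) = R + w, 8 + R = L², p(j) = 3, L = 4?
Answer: 312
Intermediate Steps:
R = 8 (R = -8 + 4² = -8 + 16 = 8)
o(w) = 8 + w
Y = 26 (Y = 4*6 + 2 = 24 + 2 = 26)
Y*I(o(-4), p(-3)) = 26*((8 - 4)*3) = 26*(4*3) = 26*12 = 312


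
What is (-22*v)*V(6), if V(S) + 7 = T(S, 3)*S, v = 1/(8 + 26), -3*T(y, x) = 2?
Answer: 121/17 ≈ 7.1176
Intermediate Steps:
T(y, x) = -2/3 (T(y, x) = -1/3*2 = -2/3)
v = 1/34 ≈ 0.029412
V(S) = -7 - 2*S/3
(-22*v)*V(6) = (-22*1/34)*(-7 - 2/3*6) = -11*(-7 - 4)/17 = -11/17*(-11) = 121/17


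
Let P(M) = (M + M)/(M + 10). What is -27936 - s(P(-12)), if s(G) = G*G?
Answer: -28080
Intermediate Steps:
P(M) = 2*M/(10 + M) (P(M) = (2*M)/(10 + M) = 2*M/(10 + M))
s(G) = G²
-27936 - s(P(-12)) = -27936 - (2*(-12)/(10 - 12))² = -27936 - (2*(-12)/(-2))² = -27936 - (2*(-12)*(-½))² = -27936 - 1*12² = -27936 - 1*144 = -27936 - 144 = -28080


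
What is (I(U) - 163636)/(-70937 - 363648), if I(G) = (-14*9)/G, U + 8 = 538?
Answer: 43363603/115165025 ≈ 0.37653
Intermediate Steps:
U = 530 (U = -8 + 538 = 530)
I(G) = -126/G
(I(U) - 163636)/(-70937 - 363648) = (-126/530 - 163636)/(-70937 - 363648) = (-126*1/530 - 163636)/(-434585) = (-63/265 - 163636)*(-1/434585) = -43363603/265*(-1/434585) = 43363603/115165025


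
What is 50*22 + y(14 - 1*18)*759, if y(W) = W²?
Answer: 13244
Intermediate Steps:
50*22 + y(14 - 1*18)*759 = 50*22 + (14 - 1*18)²*759 = 1100 + (14 - 18)²*759 = 1100 + (-4)²*759 = 1100 + 16*759 = 1100 + 12144 = 13244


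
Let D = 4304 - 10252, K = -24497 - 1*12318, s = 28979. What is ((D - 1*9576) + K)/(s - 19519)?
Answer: -52339/9460 ≈ -5.5327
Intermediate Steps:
K = -36815 (K = -24497 - 12318 = -36815)
D = -5948
((D - 1*9576) + K)/(s - 19519) = ((-5948 - 1*9576) - 36815)/(28979 - 19519) = ((-5948 - 9576) - 36815)/9460 = (-15524 - 36815)*(1/9460) = -52339*1/9460 = -52339/9460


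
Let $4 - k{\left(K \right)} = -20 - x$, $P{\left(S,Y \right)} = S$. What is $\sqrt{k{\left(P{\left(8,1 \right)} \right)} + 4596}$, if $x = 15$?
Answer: $3 \sqrt{515} \approx 68.081$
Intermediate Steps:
$k{\left(K \right)} = 39$ ($k{\left(K \right)} = 4 - \left(-20 - 15\right) = 4 - -35 = 4 + 35 = 39$)
$\sqrt{k{\left(P{\left(8,1 \right)} \right)} + 4596} = \sqrt{39 + 4596} = \sqrt{4635} = 3 \sqrt{515}$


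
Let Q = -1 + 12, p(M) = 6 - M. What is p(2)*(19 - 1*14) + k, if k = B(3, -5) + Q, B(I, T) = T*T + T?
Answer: 51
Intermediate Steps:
B(I, T) = T + T² (B(I, T) = T² + T = T + T²)
Q = 11
k = 31 (k = -5*(1 - 5) + 11 = -5*(-4) + 11 = 20 + 11 = 31)
p(2)*(19 - 1*14) + k = (6 - 1*2)*(19 - 1*14) + 31 = (6 - 2)*(19 - 14) + 31 = 4*5 + 31 = 20 + 31 = 51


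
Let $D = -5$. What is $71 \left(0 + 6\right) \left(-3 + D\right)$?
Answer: $-3408$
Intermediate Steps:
$71 \left(0 + 6\right) \left(-3 + D\right) = 71 \left(0 + 6\right) \left(-3 - 5\right) = 71 \cdot 6 \left(-8\right) = 71 \left(-48\right) = -3408$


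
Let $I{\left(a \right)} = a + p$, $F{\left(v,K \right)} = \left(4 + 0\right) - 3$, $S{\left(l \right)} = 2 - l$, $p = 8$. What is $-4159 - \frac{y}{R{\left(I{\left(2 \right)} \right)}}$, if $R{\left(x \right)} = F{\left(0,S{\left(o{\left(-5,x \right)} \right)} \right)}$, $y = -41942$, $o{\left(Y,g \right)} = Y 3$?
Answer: $37783$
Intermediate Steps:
$o{\left(Y,g \right)} = 3 Y$
$F{\left(v,K \right)} = 1$ ($F{\left(v,K \right)} = 4 - 3 = 1$)
$I{\left(a \right)} = 8 + a$ ($I{\left(a \right)} = a + 8 = 8 + a$)
$R{\left(x \right)} = 1$
$-4159 - \frac{y}{R{\left(I{\left(2 \right)} \right)}} = -4159 - - \frac{41942}{1} = -4159 - \left(-41942\right) 1 = -4159 - -41942 = -4159 + 41942 = 37783$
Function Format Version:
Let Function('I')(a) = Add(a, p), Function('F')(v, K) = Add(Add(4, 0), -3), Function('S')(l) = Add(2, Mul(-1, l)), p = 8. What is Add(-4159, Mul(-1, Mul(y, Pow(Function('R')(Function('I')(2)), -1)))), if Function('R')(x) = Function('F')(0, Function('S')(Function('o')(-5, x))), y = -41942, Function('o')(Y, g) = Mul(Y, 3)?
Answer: 37783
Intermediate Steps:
Function('o')(Y, g) = Mul(3, Y)
Function('F')(v, K) = 1 (Function('F')(v, K) = Add(4, -3) = 1)
Function('I')(a) = Add(8, a) (Function('I')(a) = Add(a, 8) = Add(8, a))
Function('R')(x) = 1
Add(-4159, Mul(-1, Mul(y, Pow(Function('R')(Function('I')(2)), -1)))) = Add(-4159, Mul(-1, Mul(-41942, Pow(1, -1)))) = Add(-4159, Mul(-1, Mul(-41942, 1))) = Add(-4159, Mul(-1, -41942)) = Add(-4159, 41942) = 37783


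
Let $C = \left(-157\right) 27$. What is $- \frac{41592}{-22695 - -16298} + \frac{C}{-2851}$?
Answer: $\frac{145695675}{18237847} \approx 7.9886$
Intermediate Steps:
$C = -4239$
$- \frac{41592}{-22695 - -16298} + \frac{C}{-2851} = - \frac{41592}{-22695 - -16298} - \frac{4239}{-2851} = - \frac{41592}{-22695 + 16298} - - \frac{4239}{2851} = - \frac{41592}{-6397} + \frac{4239}{2851} = \left(-41592\right) \left(- \frac{1}{6397}\right) + \frac{4239}{2851} = \frac{41592}{6397} + \frac{4239}{2851} = \frac{145695675}{18237847}$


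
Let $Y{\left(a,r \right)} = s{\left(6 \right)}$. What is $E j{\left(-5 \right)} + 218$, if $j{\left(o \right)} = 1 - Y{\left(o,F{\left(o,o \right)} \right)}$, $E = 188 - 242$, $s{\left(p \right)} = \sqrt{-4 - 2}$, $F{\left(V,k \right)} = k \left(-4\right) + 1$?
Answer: $164 + 54 i \sqrt{6} \approx 164.0 + 132.27 i$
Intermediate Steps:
$F{\left(V,k \right)} = 1 - 4 k$ ($F{\left(V,k \right)} = - 4 k + 1 = 1 - 4 k$)
$s{\left(p \right)} = i \sqrt{6}$ ($s{\left(p \right)} = \sqrt{-6} = i \sqrt{6}$)
$Y{\left(a,r \right)} = i \sqrt{6}$
$E = -54$
$j{\left(o \right)} = 1 - i \sqrt{6}$
$E j{\left(-5 \right)} + 218 = - 54 \left(1 - i \sqrt{6}\right) + 218 = \left(-54 + 54 i \sqrt{6}\right) + 218 = 164 + 54 i \sqrt{6}$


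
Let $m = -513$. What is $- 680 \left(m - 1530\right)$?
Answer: $1389240$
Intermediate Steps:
$- 680 \left(m - 1530\right) = - 680 \left(-513 - 1530\right) = \left(-680\right) \left(-2043\right) = 1389240$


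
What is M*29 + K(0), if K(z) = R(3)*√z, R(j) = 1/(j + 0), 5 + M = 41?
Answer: 1044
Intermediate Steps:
M = 36 (M = -5 + 41 = 36)
R(j) = 1/j
K(z) = √z/3
M*29 + K(0) = 36*29 + √0/3 = 1044 + (⅓)*0 = 1044 + 0 = 1044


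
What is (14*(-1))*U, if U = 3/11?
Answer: -42/11 ≈ -3.8182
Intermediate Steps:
U = 3/11 (U = 3*(1/11) = 3/11 ≈ 0.27273)
(14*(-1))*U = (14*(-1))*(3/11) = -14*3/11 = -42/11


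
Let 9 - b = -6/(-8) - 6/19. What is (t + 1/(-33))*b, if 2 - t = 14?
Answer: -86149/836 ≈ -103.05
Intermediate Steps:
t = -12 (t = 2 - 1*14 = 2 - 14 = -12)
b = 651/76 (b = 9 - (-6/(-8) - 6/19) = 9 - (-6*(-1/8) - 6*1/19) = 9 - (3/4 - 6/19) = 9 - 1*33/76 = 9 - 33/76 = 651/76 ≈ 8.5658)
(t + 1/(-33))*b = (-12 + 1/(-33))*(651/76) = (-12 - 1/33)*(651/76) = -397/33*651/76 = -86149/836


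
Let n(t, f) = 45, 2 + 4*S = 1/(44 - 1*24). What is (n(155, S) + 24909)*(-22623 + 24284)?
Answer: 41448594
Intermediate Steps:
S = -39/80 (S = -½ + 1/(4*(44 - 1*24)) = -½ + 1/(4*(44 - 24)) = -½ + (¼)/20 = -½ + (¼)*(1/20) = -½ + 1/80 = -39/80 ≈ -0.48750)
(n(155, S) + 24909)*(-22623 + 24284) = (45 + 24909)*(-22623 + 24284) = 24954*1661 = 41448594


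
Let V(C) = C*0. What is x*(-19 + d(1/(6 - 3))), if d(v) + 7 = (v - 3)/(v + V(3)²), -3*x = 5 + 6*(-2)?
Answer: -238/3 ≈ -79.333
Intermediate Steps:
V(C) = 0
x = 7/3 (x = -(5 + 6*(-2))/3 = -(5 - 12)/3 = -⅓*(-7) = 7/3 ≈ 2.3333)
d(v) = -7 + (-3 + v)/v (d(v) = -7 + (v - 3)/(v + 0²) = -7 + (-3 + v)/(v + 0) = -7 + (-3 + v)/v)
x*(-19 + d(1/(6 - 3))) = 7*(-19 + (-6 - 3/(1/(6 - 3))))/3 = 7*(-19 + (-6 - 3/(1/3)))/3 = 7*(-19 + (-6 - 3/⅓))/3 = 7*(-19 + (-6 - 3*3))/3 = 7*(-19 + (-6 - 9))/3 = 7*(-19 - 15)/3 = (7/3)*(-34) = -238/3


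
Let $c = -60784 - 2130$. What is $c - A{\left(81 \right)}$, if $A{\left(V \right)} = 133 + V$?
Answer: $-63128$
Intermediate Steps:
$c = -62914$ ($c = -60784 - 2130 = -62914$)
$c - A{\left(81 \right)} = -62914 - \left(133 + 81\right) = -62914 - 214 = -63128$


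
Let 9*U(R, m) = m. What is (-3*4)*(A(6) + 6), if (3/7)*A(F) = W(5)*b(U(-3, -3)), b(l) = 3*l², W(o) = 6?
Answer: -128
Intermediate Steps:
U(R, m) = m/9
A(F) = 14/3 (A(F) = 7*(6*(3*((⅑)*(-3))²))/3 = 7*(6*(3*(-⅓)²))/3 = 7*(6*(3*(⅑)))/3 = 7*(6*(⅓))/3 = (7/3)*2 = 14/3)
(-3*4)*(A(6) + 6) = (-3*4)*(14/3 + 6) = -12*32/3 = -128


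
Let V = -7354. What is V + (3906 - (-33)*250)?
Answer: 4802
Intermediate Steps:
V + (3906 - (-33)*250) = -7354 + (3906 - (-33)*250) = -7354 + (3906 - 1*(-8250)) = -7354 + (3906 + 8250) = -7354 + 12156 = 4802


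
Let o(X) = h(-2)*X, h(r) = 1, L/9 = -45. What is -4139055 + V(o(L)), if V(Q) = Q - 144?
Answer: -4139604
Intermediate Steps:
L = -405 (L = 9*(-45) = -405)
o(X) = X (o(X) = 1*X = X)
V(Q) = -144 + Q
-4139055 + V(o(L)) = -4139055 + (-144 - 405) = -4139055 - 549 = -4139604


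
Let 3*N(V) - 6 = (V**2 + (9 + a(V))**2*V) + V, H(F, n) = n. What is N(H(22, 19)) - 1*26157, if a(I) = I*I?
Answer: 841005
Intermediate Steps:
a(I) = I**2
N(V) = 2 + V/3 + V**2/3 + V*(9 + V**2)**2/3 (N(V) = 2 + ((V**2 + (9 + V**2)**2*V) + V)/3 = 2 + ((V**2 + V*(9 + V**2)**2) + V)/3 = 2 + (V + V**2 + V*(9 + V**2)**2)/3 = 2 + (V/3 + V**2/3 + V*(9 + V**2)**2/3) = 2 + V/3 + V**2/3 + V*(9 + V**2)**2/3)
N(H(22, 19)) - 1*26157 = (2 + (1/3)*19 + (1/3)*19**2 + (1/3)*19*(9 + 19**2)**2) - 1*26157 = (2 + 19/3 + (1/3)*361 + (1/3)*19*(9 + 361)**2) - 26157 = (2 + 19/3 + 361/3 + (1/3)*19*370**2) - 26157 = (2 + 19/3 + 361/3 + (1/3)*19*136900) - 26157 = (2 + 19/3 + 361/3 + 2601100/3) - 26157 = 867162 - 26157 = 841005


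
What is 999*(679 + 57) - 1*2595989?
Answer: -1860725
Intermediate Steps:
999*(679 + 57) - 1*2595989 = 999*736 - 2595989 = 735264 - 2595989 = -1860725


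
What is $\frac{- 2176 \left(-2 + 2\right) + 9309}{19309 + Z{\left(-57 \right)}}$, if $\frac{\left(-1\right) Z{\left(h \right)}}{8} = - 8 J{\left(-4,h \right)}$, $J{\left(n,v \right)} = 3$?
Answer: $\frac{9309}{19501} \approx 0.47736$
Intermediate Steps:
$Z{\left(h \right)} = 192$ ($Z{\left(h \right)} = - 8 \left(\left(-8\right) 3\right) = \left(-8\right) \left(-24\right) = 192$)
$\frac{- 2176 \left(-2 + 2\right) + 9309}{19309 + Z{\left(-57 \right)}} = \frac{- 2176 \left(-2 + 2\right) + 9309}{19309 + 192} = \frac{\left(-2176\right) 0 + 9309}{19501} = \left(0 + 9309\right) \frac{1}{19501} = 9309 \cdot \frac{1}{19501} = \frac{9309}{19501}$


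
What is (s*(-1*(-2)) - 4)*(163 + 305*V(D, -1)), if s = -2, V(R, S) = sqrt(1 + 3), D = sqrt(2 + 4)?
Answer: -6184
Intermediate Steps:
D = sqrt(6) ≈ 2.4495
V(R, S) = 2 (V(R, S) = sqrt(4) = 2)
(s*(-1*(-2)) - 4)*(163 + 305*V(D, -1)) = (-(-2)*(-2) - 4)*(163 + 305*2) = (-2*2 - 4)*(163 + 610) = (-4 - 4)*773 = -8*773 = -6184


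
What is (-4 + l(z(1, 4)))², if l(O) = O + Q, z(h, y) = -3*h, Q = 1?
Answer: 36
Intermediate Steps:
l(O) = 1 + O (l(O) = O + 1 = 1 + O)
(-4 + l(z(1, 4)))² = (-4 + (1 - 3*1))² = (-4 + (1 - 3))² = (-4 - 2)² = (-6)² = 36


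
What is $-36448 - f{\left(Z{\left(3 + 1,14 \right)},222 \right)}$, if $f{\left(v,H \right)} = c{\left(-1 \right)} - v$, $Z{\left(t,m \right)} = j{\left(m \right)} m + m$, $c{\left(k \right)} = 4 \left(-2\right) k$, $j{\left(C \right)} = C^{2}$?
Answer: $-33698$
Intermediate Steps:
$c{\left(k \right)} = - 8 k$
$Z{\left(t,m \right)} = m + m^{3}$ ($Z{\left(t,m \right)} = m^{2} m + m = m^{3} + m = m + m^{3}$)
$f{\left(v,H \right)} = 8 - v$ ($f{\left(v,H \right)} = \left(-8\right) \left(-1\right) - v = 8 - v$)
$-36448 - f{\left(Z{\left(3 + 1,14 \right)},222 \right)} = -36448 - \left(8 - \left(14 + 14^{3}\right)\right) = -36448 - \left(8 - \left(14 + 2744\right)\right) = -36448 - \left(8 - 2758\right) = -36448 - -2750 = -36448 + 2750 = -33698$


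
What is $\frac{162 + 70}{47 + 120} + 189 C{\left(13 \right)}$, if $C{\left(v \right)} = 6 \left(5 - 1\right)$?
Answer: $\frac{757744}{167} \approx 4537.4$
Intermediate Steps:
$C{\left(v \right)} = 24$ ($C{\left(v \right)} = 6 \cdot 4 = 24$)
$\frac{162 + 70}{47 + 120} + 189 C{\left(13 \right)} = \frac{162 + 70}{47 + 120} + 189 \cdot 24 = \frac{232}{167} + 4536 = \frac{757744}{167}$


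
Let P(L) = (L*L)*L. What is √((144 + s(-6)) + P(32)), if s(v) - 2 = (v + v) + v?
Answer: 8*√514 ≈ 181.37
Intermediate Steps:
P(L) = L³ (P(L) = L²*L = L³)
s(v) = 2 + 3*v (s(v) = 2 + ((v + v) + v) = 2 + (2*v + v) = 2 + 3*v)
√((144 + s(-6)) + P(32)) = √((144 + (2 + 3*(-6))) + 32³) = √((144 + (2 - 18)) + 32768) = √((144 - 16) + 32768) = √(128 + 32768) = √32896 = 8*√514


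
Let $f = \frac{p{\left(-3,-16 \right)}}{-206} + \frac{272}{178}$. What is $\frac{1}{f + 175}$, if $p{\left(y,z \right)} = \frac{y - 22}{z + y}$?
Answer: $\frac{348346}{61490629} \approx 0.005665$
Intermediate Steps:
$p{\left(y,z \right)} = \frac{-22 + y}{y + z}$
$f = \frac{530079}{348346}$ ($f = \frac{\frac{1}{-3 - 16} \left(-22 - 3\right)}{-206} + \frac{272}{178} = \frac{1}{-19} \left(-25\right) \left(- \frac{1}{206}\right) + 272 \cdot \frac{1}{178} = \left(- \frac{1}{19}\right) \left(-25\right) \left(- \frac{1}{206}\right) + \frac{136}{89} = \frac{25}{19} \left(- \frac{1}{206}\right) + \frac{136}{89} = - \frac{25}{3914} + \frac{136}{89} = \frac{530079}{348346} \approx 1.5217$)
$\frac{1}{f + 175} = \frac{1}{\frac{530079}{348346} + 175} = \frac{1}{\frac{61490629}{348346}} = \frac{348346}{61490629}$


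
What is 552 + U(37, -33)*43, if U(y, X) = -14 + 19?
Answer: 767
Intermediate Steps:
U(y, X) = 5
552 + U(37, -33)*43 = 552 + 5*43 = 552 + 215 = 767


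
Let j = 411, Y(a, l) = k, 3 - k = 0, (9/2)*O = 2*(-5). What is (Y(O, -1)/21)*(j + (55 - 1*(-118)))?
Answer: 584/7 ≈ 83.429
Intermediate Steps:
O = -20/9 (O = 2*(2*(-5))/9 = (2/9)*(-10) = -20/9 ≈ -2.2222)
k = 3 (k = 3 - 1*0 = 3 + 0 = 3)
Y(a, l) = 3
(Y(O, -1)/21)*(j + (55 - 1*(-118))) = (3/21)*(411 + (55 - 1*(-118))) = (3*(1/21))*(411 + (55 + 118)) = (411 + 173)/7 = (⅐)*584 = 584/7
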